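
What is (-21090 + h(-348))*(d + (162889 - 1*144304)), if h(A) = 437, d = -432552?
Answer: 8549660451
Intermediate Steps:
(-21090 + h(-348))*(d + (162889 - 1*144304)) = (-21090 + 437)*(-432552 + (162889 - 1*144304)) = -20653*(-432552 + (162889 - 144304)) = -20653*(-432552 + 18585) = -20653*(-413967) = 8549660451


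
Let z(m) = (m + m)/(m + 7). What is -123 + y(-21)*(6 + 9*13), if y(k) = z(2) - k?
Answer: 7544/3 ≈ 2514.7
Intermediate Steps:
z(m) = 2*m/(7 + m) (z(m) = (2*m)/(7 + m) = 2*m/(7 + m))
y(k) = 4/9 - k (y(k) = 2*2/(7 + 2) - k = 2*2/9 - k = 2*2*(⅑) - k = 4/9 - k)
-123 + y(-21)*(6 + 9*13) = -123 + (4/9 - 1*(-21))*(6 + 9*13) = -123 + (4/9 + 21)*(6 + 117) = -123 + (193/9)*123 = -123 + 7913/3 = 7544/3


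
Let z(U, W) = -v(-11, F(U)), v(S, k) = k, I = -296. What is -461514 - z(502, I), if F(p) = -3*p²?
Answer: -1217526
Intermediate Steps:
z(U, W) = 3*U² (z(U, W) = -(-3)*U² = 3*U²)
-461514 - z(502, I) = -461514 - 3*502² = -461514 - 3*252004 = -461514 - 1*756012 = -461514 - 756012 = -1217526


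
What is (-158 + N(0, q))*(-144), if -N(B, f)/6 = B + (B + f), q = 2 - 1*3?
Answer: 21888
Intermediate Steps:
q = -1 (q = 2 - 3 = -1)
N(B, f) = -12*B - 6*f (N(B, f) = -6*(B + (B + f)) = -6*(f + 2*B) = -12*B - 6*f)
(-158 + N(0, q))*(-144) = (-158 + (-12*0 - 6*(-1)))*(-144) = (-158 + (0 + 6))*(-144) = (-158 + 6)*(-144) = -152*(-144) = 21888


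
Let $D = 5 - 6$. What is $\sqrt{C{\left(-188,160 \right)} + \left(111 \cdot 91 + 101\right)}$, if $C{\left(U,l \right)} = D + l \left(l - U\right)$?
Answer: $\sqrt{65881} \approx 256.67$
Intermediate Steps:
$D = -1$ ($D = 5 - 6 = -1$)
$C{\left(U,l \right)} = -1 + l \left(l - U\right)$
$\sqrt{C{\left(-188,160 \right)} + \left(111 \cdot 91 + 101\right)} = \sqrt{\left(-1 + 160^{2} - \left(-188\right) 160\right) + \left(111 \cdot 91 + 101\right)} = \sqrt{\left(-1 + 25600 + 30080\right) + \left(10101 + 101\right)} = \sqrt{55679 + 10202} = \sqrt{65881}$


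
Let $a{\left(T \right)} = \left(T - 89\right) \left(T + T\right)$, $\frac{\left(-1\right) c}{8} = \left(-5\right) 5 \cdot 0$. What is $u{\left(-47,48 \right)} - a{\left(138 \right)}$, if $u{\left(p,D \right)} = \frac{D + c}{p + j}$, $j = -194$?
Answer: $- \frac{3259332}{241} \approx -13524.0$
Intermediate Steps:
$c = 0$ ($c = - 8 \left(-5\right) 5 \cdot 0 = - 8 \left(\left(-25\right) 0\right) = \left(-8\right) 0 = 0$)
$u{\left(p,D \right)} = \frac{D}{-194 + p}$ ($u{\left(p,D \right)} = \frac{D + 0}{p - 194} = \frac{D}{-194 + p}$)
$a{\left(T \right)} = 2 T \left(-89 + T\right)$ ($a{\left(T \right)} = \left(-89 + T\right) 2 T = 2 T \left(-89 + T\right)$)
$u{\left(-47,48 \right)} - a{\left(138 \right)} = \frac{48}{-194 - 47} - 2 \cdot 138 \left(-89 + 138\right) = \frac{48}{-241} - 2 \cdot 138 \cdot 49 = 48 \left(- \frac{1}{241}\right) - 13524 = - \frac{48}{241} - 13524 = - \frac{3259332}{241}$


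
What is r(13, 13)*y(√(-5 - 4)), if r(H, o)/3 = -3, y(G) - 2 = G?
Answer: -18 - 27*I ≈ -18.0 - 27.0*I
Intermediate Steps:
y(G) = 2 + G
r(H, o) = -9 (r(H, o) = 3*(-3) = -9)
r(13, 13)*y(√(-5 - 4)) = -9*(2 + √(-5 - 4)) = -9*(2 + √(-9)) = -9*(2 + 3*I) = -18 - 27*I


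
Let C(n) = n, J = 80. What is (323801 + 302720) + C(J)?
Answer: 626601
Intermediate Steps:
(323801 + 302720) + C(J) = (323801 + 302720) + 80 = 626521 + 80 = 626601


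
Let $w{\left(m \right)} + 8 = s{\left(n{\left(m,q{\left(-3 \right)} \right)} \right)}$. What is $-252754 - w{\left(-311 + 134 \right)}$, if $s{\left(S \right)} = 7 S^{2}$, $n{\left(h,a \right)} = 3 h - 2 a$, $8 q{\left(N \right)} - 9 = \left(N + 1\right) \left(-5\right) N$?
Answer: $- \frac{35002199}{16} \approx -2.1876 \cdot 10^{6}$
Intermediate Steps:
$q{\left(N \right)} = \frac{9}{8} + \frac{N \left(-5 - 5 N\right)}{8}$ ($q{\left(N \right)} = \frac{9}{8} + \frac{\left(N + 1\right) \left(-5\right) N}{8} = \frac{9}{8} + \frac{\left(1 + N\right) \left(-5\right) N}{8} = \frac{9}{8} + \frac{\left(-5 - 5 N\right) N}{8} = \frac{9}{8} + \frac{N \left(-5 - 5 N\right)}{8}$)
$n{\left(h,a \right)} = - 2 a + 3 h$
$w{\left(m \right)} = -8 + 7 \left(\frac{21}{4} + 3 m\right)^{2}$ ($w{\left(m \right)} = -8 + 7 \left(- 2 \left(\frac{9}{8} - - \frac{15}{8} - \frac{5 \left(-3\right)^{2}}{8}\right) + 3 m\right)^{2} = -8 + 7 \left(- 2 \left(\frac{9}{8} + \frac{15}{8} - \frac{45}{8}\right) + 3 m\right)^{2} = -8 + 7 \left(\left(-2\right) \left(- \frac{21}{8}\right) + 3 m\right)^{2} = -8 + 7 \left(\frac{21}{4} + 3 m\right)^{2}$)
$-252754 - w{\left(-311 + 134 \right)} = -252754 - \left(-8 + \frac{63 \left(7 + 4 \left(-311 + 134\right)\right)^{2}}{16}\right) = -252754 - \left(-8 + \frac{63 \left(7 + 4 \left(-177\right)\right)^{2}}{16}\right) = -252754 - \left(-8 + \frac{63 \left(7 - 708\right)^{2}}{16}\right) = -252754 - \left(-8 + \frac{63 \left(-701\right)^{2}}{16}\right) = -252754 - \left(-8 + \frac{63}{16} \cdot 491401\right) = -252754 - \left(-8 + \frac{30958263}{16}\right) = -252754 - \frac{30958135}{16} = - \frac{35002199}{16}$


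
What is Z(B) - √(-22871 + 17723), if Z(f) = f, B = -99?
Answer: -99 - 6*I*√143 ≈ -99.0 - 71.75*I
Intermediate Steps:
Z(B) - √(-22871 + 17723) = -99 - √(-22871 + 17723) = -99 - √(-5148) = -99 - 6*I*√143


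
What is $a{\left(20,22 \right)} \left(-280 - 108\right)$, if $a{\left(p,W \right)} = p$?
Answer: $-7760$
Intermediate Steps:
$a{\left(20,22 \right)} \left(-280 - 108\right) = 20 \left(-280 - 108\right) = 20 \left(-388\right) = -7760$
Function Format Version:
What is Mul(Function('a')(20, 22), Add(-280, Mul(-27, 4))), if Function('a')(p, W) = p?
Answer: -7760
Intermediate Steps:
Mul(Function('a')(20, 22), Add(-280, Mul(-27, 4))) = Mul(20, Add(-280, Mul(-27, 4))) = Mul(20, Add(-280, -108)) = Mul(20, -388) = -7760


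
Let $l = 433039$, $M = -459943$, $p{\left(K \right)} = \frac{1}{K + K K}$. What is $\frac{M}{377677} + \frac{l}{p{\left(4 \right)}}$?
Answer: $\frac{3270976948117}{377677} \approx 8.6608 \cdot 10^{6}$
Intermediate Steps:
$p{\left(K \right)} = \frac{1}{K + K^{2}}$
$\frac{M}{377677} + \frac{l}{p{\left(4 \right)}} = - \frac{459943}{377677} + \frac{433039}{\frac{1}{4} \frac{1}{1 + 4}} = \left(-459943\right) \frac{1}{377677} + \frac{433039}{\frac{1}{4} \cdot \frac{1}{5}} = - \frac{459943}{377677} + \frac{433039}{\frac{1}{4} \cdot \frac{1}{5}} = - \frac{459943}{377677} + 433039 \frac{1}{\frac{1}{20}} = - \frac{459943}{377677} + 433039 \cdot 20 = - \frac{459943}{377677} + 8660780 = \frac{3270976948117}{377677}$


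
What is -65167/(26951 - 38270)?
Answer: 65167/11319 ≈ 5.7573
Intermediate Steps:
-65167/(26951 - 38270) = -65167/(-11319) = -65167*(-1/11319) = 65167/11319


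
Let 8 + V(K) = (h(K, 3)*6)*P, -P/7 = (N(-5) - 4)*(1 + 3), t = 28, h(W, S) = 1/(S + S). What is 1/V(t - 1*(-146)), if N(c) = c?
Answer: 1/244 ≈ 0.0040984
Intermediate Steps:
h(W, S) = 1/(2*S)
P = 252 (P = -7*(-5 - 4)*(1 + 3) = -(-63)*4 = -7*(-36) = 252)
V(K) = 244 (V(K) = -8 + (((½)/3)*6)*252 = -8 + (((½)*(⅓))*6)*252 = -8 + ((⅙)*6)*252 = -8 + 1*252 = -8 + 252 = 244)
1/V(t - 1*(-146)) = 1/244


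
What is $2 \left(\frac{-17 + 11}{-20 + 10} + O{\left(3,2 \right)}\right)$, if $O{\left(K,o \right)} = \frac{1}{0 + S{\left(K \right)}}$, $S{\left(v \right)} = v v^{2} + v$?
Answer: $\frac{19}{15} \approx 1.2667$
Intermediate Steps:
$S{\left(v \right)} = v + v^{3}$ ($S{\left(v \right)} = v^{3} + v = v + v^{3}$)
$O{\left(K,o \right)} = \frac{1}{K + K^{3}}$ ($O{\left(K,o \right)} = \frac{1}{0 + \left(K + K^{3}\right)} = \frac{1}{K + K^{3}}$)
$2 \left(\frac{-17 + 11}{-20 + 10} + O{\left(3,2 \right)}\right) = 2 \left(\frac{-17 + 11}{-20 + 10} + \frac{1}{3 + 3^{3}}\right) = 2 \left(- \frac{6}{-10} + \frac{1}{3 + 27}\right) = 2 \left(\left(-6\right) \left(- \frac{1}{10}\right) + \frac{1}{30}\right) = 2 \left(\frac{3}{5} + \frac{1}{30}\right) = 2 \cdot \frac{19}{30} = \frac{19}{15}$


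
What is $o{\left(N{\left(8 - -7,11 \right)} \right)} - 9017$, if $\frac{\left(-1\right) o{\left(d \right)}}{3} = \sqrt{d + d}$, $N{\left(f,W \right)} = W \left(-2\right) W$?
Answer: $-9017 - 66 i \approx -9017.0 - 66.0 i$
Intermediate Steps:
$N{\left(f,W \right)} = - 2 W^{2}$ ($N{\left(f,W \right)} = - 2 W W = - 2 W^{2}$)
$o{\left(d \right)} = - 3 \sqrt{2} \sqrt{d}$ ($o{\left(d \right)} = - 3 \sqrt{d + d} = - 3 \sqrt{2 d} = - 3 \sqrt{2} \sqrt{d}$)
$o{\left(N{\left(8 - -7,11 \right)} \right)} - 9017 = - 3 \sqrt{2} \sqrt{- 2 \cdot 11^{2}} - 9017 = - 3 \sqrt{2} \sqrt{\left(-2\right) 121} - 9017 = - 3 \sqrt{2} \sqrt{-242} - 9017 = - 3 \sqrt{2} \cdot 11 i \sqrt{2} - 9017 = - 66 i - 9017 = -9017 - 66 i$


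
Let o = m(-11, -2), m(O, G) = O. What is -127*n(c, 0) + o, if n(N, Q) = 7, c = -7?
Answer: -900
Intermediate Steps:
o = -11
-127*n(c, 0) + o = -127*7 - 11 = -889 - 11 = -900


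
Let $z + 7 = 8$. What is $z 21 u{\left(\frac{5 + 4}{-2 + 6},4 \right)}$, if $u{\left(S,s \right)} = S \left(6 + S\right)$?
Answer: $\frac{6237}{16} \approx 389.81$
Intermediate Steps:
$z = 1$ ($z = -7 + 8 = 1$)
$z 21 u{\left(\frac{5 + 4}{-2 + 6},4 \right)} = 1 \cdot 21 \frac{5 + 4}{-2 + 6} \left(6 + \frac{5 + 4}{-2 + 6}\right) = 21 \cdot \frac{9}{4} \left(6 + \frac{9}{4}\right) = 21 \cdot 9 \cdot \frac{1}{4} \left(6 + 9 \cdot \frac{1}{4}\right) = 21 \frac{9 \left(6 + \frac{9}{4}\right)}{4} = 21 \cdot \frac{9}{4} \cdot \frac{33}{4} = 21 \cdot \frac{297}{16} = \frac{6237}{16}$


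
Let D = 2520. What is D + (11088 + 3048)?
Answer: 16656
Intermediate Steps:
D + (11088 + 3048) = 2520 + (11088 + 3048) = 2520 + 14136 = 16656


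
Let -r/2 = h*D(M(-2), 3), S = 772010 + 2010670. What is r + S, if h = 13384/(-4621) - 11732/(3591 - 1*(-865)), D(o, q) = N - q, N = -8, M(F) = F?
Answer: 7162018609101/2573897 ≈ 2.7826e+6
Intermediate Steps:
S = 2782680
D(o, q) = -8 - q
h = -28463169/5147794 (h = 13384*(-1/4621) - 11732/(3591 + 865) = -13384/4621 - 11732/4456 = -13384/4621 - 11732*1/4456 = -13384/4621 - 2933/1114 = -28463169/5147794 ≈ -5.5292)
r = -313094859/2573897 (r = -(-28463169)*(-8 - 1*3)/2573897 = -(-28463169)*(-8 - 3)/2573897 = -(-28463169)*(-11)/2573897 = -2*313094859/5147794 = -313094859/2573897 ≈ -121.64)
r + S = -313094859/2573897 + 2782680 = 7162018609101/2573897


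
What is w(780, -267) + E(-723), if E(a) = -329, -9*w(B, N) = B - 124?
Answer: -3617/9 ≈ -401.89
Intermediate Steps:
w(B, N) = 124/9 - B/9 (w(B, N) = -(B - 124)/9 = -(-124 + B)/9 = 124/9 - B/9)
w(780, -267) + E(-723) = (124/9 - 1/9*780) - 329 = (124/9 - 260/3) - 329 = -656/9 - 329 = -3617/9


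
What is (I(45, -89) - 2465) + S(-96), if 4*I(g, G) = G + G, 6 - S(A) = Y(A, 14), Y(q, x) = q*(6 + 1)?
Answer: -3663/2 ≈ -1831.5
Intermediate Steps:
Y(q, x) = 7*q (Y(q, x) = q*7 = 7*q)
S(A) = 6 - 7*A
I(g, G) = G/2 (I(g, G) = (G + G)/4 = (2*G)/4 = G/2)
(I(45, -89) - 2465) + S(-96) = ((1/2)*(-89) - 2465) + (6 - 7*(-96)) = (-89/2 - 2465) + (6 + 672) = -5019/2 + 678 = -3663/2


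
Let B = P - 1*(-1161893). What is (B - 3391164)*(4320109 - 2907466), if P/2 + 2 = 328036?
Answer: -2222374205529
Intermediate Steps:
P = 656068 (P = -4 + 2*328036 = -4 + 656072 = 656068)
B = 1817961 (B = 656068 - 1*(-1161893) = 656068 + 1161893 = 1817961)
(B - 3391164)*(4320109 - 2907466) = (1817961 - 3391164)*(4320109 - 2907466) = -1573203*1412643 = -2222374205529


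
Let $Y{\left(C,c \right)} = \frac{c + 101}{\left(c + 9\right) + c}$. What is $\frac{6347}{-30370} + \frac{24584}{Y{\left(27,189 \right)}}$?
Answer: $\frac{28893858233}{880730} \approx 32807.0$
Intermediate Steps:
$Y{\left(C,c \right)} = \frac{101 + c}{9 + 2 c}$ ($Y{\left(C,c \right)} = \frac{101 + c}{\left(9 + c\right) + c} = \frac{101 + c}{9 + 2 c}$)
$\frac{6347}{-30370} + \frac{24584}{Y{\left(27,189 \right)}} = \frac{6347}{-30370} + \frac{24584}{\frac{1}{9 + 2 \cdot 189} \left(101 + 189\right)} = 6347 \left(- \frac{1}{30370}\right) + \frac{24584}{\frac{1}{9 + 378} \cdot 290} = - \frac{6347}{30370} + \frac{24584}{\frac{1}{387} \cdot 290} = - \frac{6347}{30370} + \frac{24584}{\frac{290}{387}} = - \frac{6347}{30370} + 24584 \cdot \frac{387}{290} = - \frac{6347}{30370} + \frac{4757004}{145} = \frac{28893858233}{880730}$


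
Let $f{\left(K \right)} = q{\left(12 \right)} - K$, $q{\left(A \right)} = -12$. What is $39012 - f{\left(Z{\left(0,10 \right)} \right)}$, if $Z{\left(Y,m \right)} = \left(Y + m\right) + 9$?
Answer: $39043$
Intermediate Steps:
$Z{\left(Y,m \right)} = 9 + Y + m$
$f{\left(K \right)} = -12 - K$
$39012 - f{\left(Z{\left(0,10 \right)} \right)} = 39012 - \left(-12 - \left(9 + 0 + 10\right)\right) = 39012 - \left(-12 - 19\right) = 39012 - -31 = 39012 + 31 = 39043$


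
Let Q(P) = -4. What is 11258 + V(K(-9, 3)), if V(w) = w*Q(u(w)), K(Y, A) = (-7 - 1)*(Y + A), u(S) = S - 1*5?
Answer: 11066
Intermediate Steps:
u(S) = -5 + S (u(S) = S - 5 = -5 + S)
K(Y, A) = -8*A - 8*Y (K(Y, A) = -8*(A + Y) = -8*A - 8*Y)
V(w) = -4*w (V(w) = w*(-4) = -4*w)
11258 + V(K(-9, 3)) = 11258 - 4*(-8*3 - 8*(-9)) = 11258 - 4*(-24 + 72) = 11258 - 4*48 = 11258 - 192 = 11066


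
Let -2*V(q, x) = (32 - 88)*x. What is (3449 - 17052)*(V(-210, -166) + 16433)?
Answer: -160311355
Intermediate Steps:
V(q, x) = 28*x (V(q, x) = -(32 - 88)*x/2 = -(-28)*x = 28*x)
(3449 - 17052)*(V(-210, -166) + 16433) = (3449 - 17052)*(28*(-166) + 16433) = -13603*(-4648 + 16433) = -13603*11785 = -160311355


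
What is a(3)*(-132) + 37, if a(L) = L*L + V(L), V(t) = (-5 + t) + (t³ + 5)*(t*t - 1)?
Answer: -34679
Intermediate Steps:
V(t) = -5 + t + (-1 + t²)*(5 + t³) (V(t) = (-5 + t) + (5 + t³)*(t² - 1) = (-5 + t) + (5 + t³)*(-1 + t²) = (-5 + t) + (-1 + t²)*(5 + t³) = -5 + t + (-1 + t²)*(5 + t³))
a(L) = -10 + L + L⁵ - L³ + 6*L² (a(L) = L*L + (-10 + L + L⁵ - L³ + 5*L²) = L² + (-10 + L + L⁵ - L³ + 5*L²) = -10 + L + L⁵ - L³ + 6*L²)
a(3)*(-132) + 37 = (-10 + 3 + 3⁵ - 1*3³ + 6*3²)*(-132) + 37 = (-10 + 3 + 243 - 1*27 + 6*9)*(-132) + 37 = (-10 + 3 + 243 - 27 + 54)*(-132) + 37 = 263*(-132) + 37 = -34716 + 37 = -34679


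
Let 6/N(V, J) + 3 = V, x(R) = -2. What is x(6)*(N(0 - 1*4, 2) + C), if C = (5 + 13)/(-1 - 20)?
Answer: 24/7 ≈ 3.4286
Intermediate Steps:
N(V, J) = 6/(-3 + V)
C = -6/7 (C = 18/(-21) = 18*(-1/21) = -6/7 ≈ -0.85714)
x(6)*(N(0 - 1*4, 2) + C) = -2*(6/(-3 + (0 - 1*4)) - 6/7) = -2*(6/(-3 + (0 - 4)) - 6/7) = -2*(6/(-3 - 4) - 6/7) = -2*(6/(-7) - 6/7) = -2*(6*(-1/7) - 6/7) = -2*(-6/7 - 6/7) = -2*(-12/7) = 24/7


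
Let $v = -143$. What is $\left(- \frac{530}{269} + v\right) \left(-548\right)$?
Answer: $\frac{21370356}{269} \approx 79444.0$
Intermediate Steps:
$\left(- \frac{530}{269} + v\right) \left(-548\right) = \left(- \frac{530}{269} - 143\right) \left(-548\right) = \left(- \frac{38997}{269}\right) \left(-548\right) = \frac{21370356}{269}$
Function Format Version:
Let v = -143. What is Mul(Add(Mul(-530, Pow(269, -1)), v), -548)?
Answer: Rational(21370356, 269) ≈ 79444.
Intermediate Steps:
Mul(Add(Mul(-530, Pow(269, -1)), v), -548) = Mul(Add(Mul(-530, Pow(269, -1)), -143), -548) = Mul(Add(Mul(-530, Rational(1, 269)), -143), -548) = Mul(Add(Rational(-530, 269), -143), -548) = Mul(Rational(-38997, 269), -548) = Rational(21370356, 269)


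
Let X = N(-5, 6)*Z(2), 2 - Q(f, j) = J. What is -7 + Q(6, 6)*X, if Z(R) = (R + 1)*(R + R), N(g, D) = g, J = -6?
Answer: -487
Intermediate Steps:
Q(f, j) = 8 (Q(f, j) = 2 - 1*(-6) = 2 + 6 = 8)
Z(R) = 2*R*(1 + R) (Z(R) = (1 + R)*(2*R) = 2*R*(1 + R))
X = -60 (X = -10*2*(1 + 2) = -10*2*3 = -5*12 = -60)
-7 + Q(6, 6)*X = -7 + 8*(-60) = -7 - 480 = -487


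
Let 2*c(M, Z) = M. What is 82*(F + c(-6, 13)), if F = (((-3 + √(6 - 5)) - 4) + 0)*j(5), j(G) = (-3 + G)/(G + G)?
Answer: -1722/5 ≈ -344.40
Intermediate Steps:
c(M, Z) = M/2
j(G) = (-3 + G)/(2*G) (j(G) = (-3 + G)/((2*G)) = (-3 + G)*(1/(2*G)) = (-3 + G)/(2*G))
F = -6/5 (F = (((-3 + √(6 - 5)) - 4) + 0)*((½)*(-3 + 5)/5) = (((-3 + √1) - 4) + 0)*((½)*(⅕)*2) = (((-3 + 1) - 4) + 0)*(⅕) = ((-2 - 4) + 0)*(⅕) = (-6 + 0)*(⅕) = -6*⅕ = -6/5 ≈ -1.2000)
82*(F + c(-6, 13)) = 82*(-6/5 + (½)*(-6)) = 82*(-6/5 - 3) = 82*(-21/5) = -1722/5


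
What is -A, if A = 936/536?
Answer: -117/67 ≈ -1.7463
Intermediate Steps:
A = 117/67 (A = 936*(1/536) = 117/67 ≈ 1.7463)
-A = -1*117/67 = -117/67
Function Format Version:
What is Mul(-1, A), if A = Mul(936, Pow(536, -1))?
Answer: Rational(-117, 67) ≈ -1.7463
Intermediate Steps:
A = Rational(117, 67) (A = Mul(936, Rational(1, 536)) = Rational(117, 67) ≈ 1.7463)
Mul(-1, A) = Mul(-1, Rational(117, 67)) = Rational(-117, 67)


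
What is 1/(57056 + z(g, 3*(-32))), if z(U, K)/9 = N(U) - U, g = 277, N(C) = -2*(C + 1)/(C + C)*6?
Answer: 277/15098939 ≈ 1.8346e-5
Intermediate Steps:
N(C) = -6*(1 + C)/C (N(C) = -2*(1 + C)/(2*C)*6 = -2*(1 + C)*1/(2*C)*6 = -(1 + C)/C*6 = -6*(1 + C)/C)
z(U, K) = -54 - 54/U - 9*U (z(U, K) = 9*((-6 - 6/U) - U) = 9*(-6 - U - 6/U) = -54 - 54/U - 9*U)
1/(57056 + z(g, 3*(-32))) = 1/(57056 + (-54 - 54/277 - 9*277)) = 1/(57056 + (-54 - 54*1/277 - 2493)) = 1/(57056 + (-54 - 54/277 - 2493)) = 1/(57056 - 705573/277) = 1/(15098939/277) = 277/15098939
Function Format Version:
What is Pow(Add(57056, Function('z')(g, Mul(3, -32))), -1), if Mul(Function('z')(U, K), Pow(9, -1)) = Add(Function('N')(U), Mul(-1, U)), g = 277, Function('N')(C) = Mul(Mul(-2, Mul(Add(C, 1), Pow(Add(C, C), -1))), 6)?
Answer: Rational(277, 15098939) ≈ 1.8346e-5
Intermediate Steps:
Function('N')(C) = Mul(-6, Pow(C, -1), Add(1, C)) (Function('N')(C) = Mul(Mul(-2, Mul(Add(1, C), Pow(Mul(2, C), -1))), 6) = Mul(Mul(-2, Mul(Add(1, C), Mul(Rational(1, 2), Pow(C, -1)))), 6) = Mul(Mul(-2, Mul(Rational(1, 2), Pow(C, -1), Add(1, C))), 6) = Mul(Mul(-1, Pow(C, -1), Add(1, C)), 6) = Mul(-6, Pow(C, -1), Add(1, C)))
Function('z')(U, K) = Add(-54, Mul(-54, Pow(U, -1)), Mul(-9, U)) (Function('z')(U, K) = Mul(9, Add(Add(-6, Mul(-6, Pow(U, -1))), Mul(-1, U))) = Mul(9, Add(-6, Mul(-1, U), Mul(-6, Pow(U, -1)))) = Add(-54, Mul(-54, Pow(U, -1)), Mul(-9, U)))
Pow(Add(57056, Function('z')(g, Mul(3, -32))), -1) = Pow(Add(57056, Add(-54, Mul(-54, Pow(277, -1)), Mul(-9, 277))), -1) = Pow(Add(57056, Add(-54, Mul(-54, Rational(1, 277)), -2493)), -1) = Pow(Add(57056, Add(-54, Rational(-54, 277), -2493)), -1) = Pow(Add(57056, Rational(-705573, 277)), -1) = Pow(Rational(15098939, 277), -1) = Rational(277, 15098939)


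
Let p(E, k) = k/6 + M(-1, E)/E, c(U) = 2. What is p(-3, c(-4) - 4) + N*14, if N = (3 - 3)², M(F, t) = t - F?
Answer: ⅓ ≈ 0.33333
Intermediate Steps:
N = 0 (N = 0² = 0)
p(E, k) = k/6 + (1 + E)/E (p(E, k) = k/6 + (E - 1*(-1))/E = k*(⅙) + (E + 1)/E = k/6 + (1 + E)/E)
p(-3, c(-4) - 4) + N*14 = (1 + 1/(-3) + (2 - 4)/6) + 0*14 = (1 - ⅓ + (⅙)*(-2)) + 0 = (1 - ⅓ - ⅓) + 0 = ⅓ + 0 = ⅓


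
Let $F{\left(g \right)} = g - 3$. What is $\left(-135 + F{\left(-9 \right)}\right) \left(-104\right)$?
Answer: $15288$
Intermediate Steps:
$F{\left(g \right)} = -3 + g$
$\left(-135 + F{\left(-9 \right)}\right) \left(-104\right) = \left(-135 - 12\right) \left(-104\right) = \left(-147\right) \left(-104\right) = 15288$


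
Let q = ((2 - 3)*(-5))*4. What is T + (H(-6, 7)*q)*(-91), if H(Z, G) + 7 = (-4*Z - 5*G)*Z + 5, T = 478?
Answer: -116002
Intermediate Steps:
q = 20 (q = -1*(-5)*4 = 5*4 = 20)
H(Z, G) = -2 + Z*(-5*G - 4*Z) (H(Z, G) = -7 + ((-4*Z - 5*G)*Z + 5) = -7 + ((-5*G - 4*Z)*Z + 5) = -7 + (Z*(-5*G - 4*Z) + 5) = -7 + (5 + Z*(-5*G - 4*Z)) = -2 + Z*(-5*G - 4*Z))
T + (H(-6, 7)*q)*(-91) = 478 + ((-2 - 4*(-6)² - 5*7*(-6))*20)*(-91) = 478 + ((-2 - 4*36 + 210)*20)*(-91) = 478 + ((-2 - 144 + 210)*20)*(-91) = 478 + (64*20)*(-91) = 478 + 1280*(-91) = 478 - 116480 = -116002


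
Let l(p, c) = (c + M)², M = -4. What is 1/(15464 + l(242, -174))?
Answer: 1/47148 ≈ 2.1210e-5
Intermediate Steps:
l(p, c) = (-4 + c)² (l(p, c) = (c - 4)² = (-4 + c)²)
1/(15464 + l(242, -174)) = 1/(15464 + (-4 - 174)²) = 1/(15464 + (-178)²) = 1/(15464 + 31684) = 1/47148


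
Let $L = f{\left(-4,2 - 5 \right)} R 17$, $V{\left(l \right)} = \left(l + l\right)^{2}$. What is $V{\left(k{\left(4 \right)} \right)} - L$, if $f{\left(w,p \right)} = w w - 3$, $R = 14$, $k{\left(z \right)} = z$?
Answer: $-3030$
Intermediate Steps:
$V{\left(l \right)} = 4 l^{2}$ ($V{\left(l \right)} = \left(2 l\right)^{2} = 4 l^{2}$)
$f{\left(w,p \right)} = -3 + w^{2}$ ($f{\left(w,p \right)} = w^{2} - 3 = -3 + w^{2}$)
$L = 3094$ ($L = \left(-3 + \left(-4\right)^{2}\right) 14 \cdot 17 = \left(-3 + 16\right) 14 \cdot 17 = 13 \cdot 14 \cdot 17 = 182 \cdot 17 = 3094$)
$V{\left(k{\left(4 \right)} \right)} - L = 4 \cdot 4^{2} - 3094 = 4 \cdot 16 - 3094 = 64 - 3094 = -3030$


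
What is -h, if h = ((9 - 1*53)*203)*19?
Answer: 169708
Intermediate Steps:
h = -169708 (h = ((9 - 53)*203)*19 = -44*203*19 = -8932*19 = -169708)
-h = -1*(-169708) = 169708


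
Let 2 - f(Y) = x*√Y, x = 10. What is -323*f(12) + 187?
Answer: -459 + 6460*√3 ≈ 10730.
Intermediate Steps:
f(Y) = 2 - 10*√Y
-323*f(12) + 187 = -323*(2 - 20*√3) + 187 = (-646 + 6460*√3) + 187 = -459 + 6460*√3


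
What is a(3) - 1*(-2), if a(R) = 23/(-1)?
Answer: -21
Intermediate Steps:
a(R) = -23 (a(R) = 23*(-1) = -23)
a(3) - 1*(-2) = -23 - 1*(-2) = -23 + 2 = -21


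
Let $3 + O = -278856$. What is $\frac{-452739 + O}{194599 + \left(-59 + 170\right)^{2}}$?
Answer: $- \frac{52257}{14780} \approx -3.5357$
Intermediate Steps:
$O = -278859$ ($O = -3 - 278856 = -278859$)
$\frac{-452739 + O}{194599 + \left(-59 + 170\right)^{2}} = \frac{-452739 - 278859}{194599 + \left(-59 + 170\right)^{2}} = - \frac{731598}{194599 + 111^{2}} = - \frac{731598}{194599 + 12321} = - \frac{731598}{206920} = \left(-731598\right) \frac{1}{206920} = - \frac{52257}{14780}$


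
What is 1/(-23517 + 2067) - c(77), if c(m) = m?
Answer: -1651651/21450 ≈ -77.000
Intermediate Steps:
1/(-23517 + 2067) - c(77) = 1/(-23517 + 2067) - 1*77 = 1/(-21450) - 77 = -1/21450 - 77 = -1651651/21450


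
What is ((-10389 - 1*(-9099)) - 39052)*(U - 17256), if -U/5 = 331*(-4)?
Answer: 429077512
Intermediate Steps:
U = 6620 (U = -1655*(-4) = -5*(-1324) = 6620)
((-10389 - 1*(-9099)) - 39052)*(U - 17256) = ((-10389 - 1*(-9099)) - 39052)*(6620 - 17256) = ((-10389 + 9099) - 39052)*(-10636) = (-1290 - 39052)*(-10636) = -40342*(-10636) = 429077512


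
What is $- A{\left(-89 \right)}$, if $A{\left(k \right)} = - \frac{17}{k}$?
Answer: $- \frac{17}{89} \approx -0.19101$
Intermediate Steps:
$- A{\left(-89 \right)} = - \frac{-17}{-89} = - \frac{\left(-17\right) \left(-1\right)}{89} = \left(-1\right) \frac{17}{89} = - \frac{17}{89}$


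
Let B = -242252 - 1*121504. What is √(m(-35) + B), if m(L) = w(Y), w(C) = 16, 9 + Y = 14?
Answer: 2*I*√90935 ≈ 603.11*I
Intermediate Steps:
Y = 5 (Y = -9 + 14 = 5)
B = -363756 (B = -242252 - 121504 = -363756)
m(L) = 16
√(m(-35) + B) = √(16 - 363756) = √(-363740) = 2*I*√90935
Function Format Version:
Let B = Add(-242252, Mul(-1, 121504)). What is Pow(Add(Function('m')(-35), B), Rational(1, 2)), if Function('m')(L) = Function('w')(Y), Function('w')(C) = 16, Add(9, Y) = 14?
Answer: Mul(2, I, Pow(90935, Rational(1, 2))) ≈ Mul(603.11, I)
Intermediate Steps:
Y = 5 (Y = Add(-9, 14) = 5)
B = -363756 (B = Add(-242252, -121504) = -363756)
Function('m')(L) = 16
Pow(Add(Function('m')(-35), B), Rational(1, 2)) = Pow(Add(16, -363756), Rational(1, 2)) = Pow(-363740, Rational(1, 2)) = Mul(2, I, Pow(90935, Rational(1, 2)))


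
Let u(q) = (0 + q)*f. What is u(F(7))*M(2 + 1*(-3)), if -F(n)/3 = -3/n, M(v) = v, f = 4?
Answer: -36/7 ≈ -5.1429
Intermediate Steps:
F(n) = 9/n (F(n) = -(-9)/n = 9/n)
u(q) = 4*q (u(q) = (0 + q)*4 = q*4 = 4*q)
u(F(7))*M(2 + 1*(-3)) = (4*(9/7))*(2 + 1*(-3)) = (4*(9*(1/7)))*(2 - 3) = (4*(9/7))*(-1) = (36/7)*(-1) = -36/7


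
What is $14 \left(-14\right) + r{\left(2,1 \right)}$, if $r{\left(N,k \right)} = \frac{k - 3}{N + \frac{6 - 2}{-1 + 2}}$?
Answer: $- \frac{589}{3} \approx -196.33$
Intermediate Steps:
$r{\left(N,k \right)} = \frac{-3 + k}{4 + N}$ ($r{\left(N,k \right)} = \frac{-3 + k}{N + \frac{4}{1}} = \frac{-3 + k}{N + 4 \cdot 1} = \frac{-3 + k}{N + 4} = \frac{-3 + k}{4 + N}$)
$14 \left(-14\right) + r{\left(2,1 \right)} = 14 \left(-14\right) + \frac{-3 + 1}{4 + 2} = -196 + \frac{1}{6} \left(-2\right) = -196 - \frac{1}{3} = - \frac{589}{3}$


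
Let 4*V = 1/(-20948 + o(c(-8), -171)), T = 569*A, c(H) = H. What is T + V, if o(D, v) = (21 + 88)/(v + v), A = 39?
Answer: 317967071979/14328650 ≈ 22191.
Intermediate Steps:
o(D, v) = 109/(2*v) (o(D, v) = 109/((2*v)) = 109*(1/(2*v)) = 109/(2*v))
T = 22191 (T = 569*39 = 22191)
V = -171/14328650 (V = 1/(4*(-20948 + (109/2)/(-171))) = 1/(4*(-20948 + (109/2)*(-1/171))) = 1/(4*(-20948 - 109/342)) = 1/(4*(-7164325/342)) = (¼)*(-342/7164325) = -171/14328650 ≈ -1.1934e-5)
T + V = 22191 - 171/14328650 = 317967071979/14328650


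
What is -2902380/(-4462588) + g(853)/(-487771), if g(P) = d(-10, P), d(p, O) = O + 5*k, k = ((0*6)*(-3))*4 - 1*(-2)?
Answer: 27150876568/41860019449 ≈ 0.64861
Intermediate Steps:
k = 2 (k = (0*(-3))*4 + 2 = 0*4 + 2 = 0 + 2 = 2)
d(p, O) = 10 + O (d(p, O) = O + 5*2 = O + 10 = 10 + O)
g(P) = 10 + P
-2902380/(-4462588) + g(853)/(-487771) = -2902380/(-4462588) + (10 + 853)/(-487771) = -2902380*(-1/4462588) + 863*(-1/487771) = 55815/85819 - 863/487771 = 27150876568/41860019449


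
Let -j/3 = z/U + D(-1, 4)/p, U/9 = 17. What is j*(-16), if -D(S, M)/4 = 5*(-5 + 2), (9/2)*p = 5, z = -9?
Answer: 44016/17 ≈ 2589.2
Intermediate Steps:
U = 153 (U = 9*17 = 153)
p = 10/9 (p = (2/9)*5 = 10/9 ≈ 1.1111)
D(S, M) = 60 (D(S, M) = -20*(-5 + 2) = -20*(-3) = -4*(-15) = 60)
j = -2751/17 (j = -3*(-9/153 + 60/(10/9)) = -3*(-9*1/153 + 60*(9/10)) = -3*(-1/17 + 54) = -3*917/17 = -2751/17 ≈ -161.82)
j*(-16) = -2751/17*(-16) = 44016/17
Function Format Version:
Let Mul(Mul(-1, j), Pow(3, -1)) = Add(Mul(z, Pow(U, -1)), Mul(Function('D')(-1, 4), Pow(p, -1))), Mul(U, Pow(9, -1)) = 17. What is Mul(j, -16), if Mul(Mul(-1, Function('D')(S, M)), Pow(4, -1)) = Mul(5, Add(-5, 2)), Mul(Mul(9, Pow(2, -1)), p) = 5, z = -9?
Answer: Rational(44016, 17) ≈ 2589.2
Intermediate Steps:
U = 153 (U = Mul(9, 17) = 153)
p = Rational(10, 9) (p = Mul(Rational(2, 9), 5) = Rational(10, 9) ≈ 1.1111)
Function('D')(S, M) = 60 (Function('D')(S, M) = Mul(-4, Mul(5, Add(-5, 2))) = Mul(-4, Mul(5, -3)) = Mul(-4, -15) = 60)
j = Rational(-2751, 17) (j = Mul(-3, Add(Mul(-9, Pow(153, -1)), Mul(60, Pow(Rational(10, 9), -1)))) = Mul(-3, Add(Mul(-9, Rational(1, 153)), Mul(60, Rational(9, 10)))) = Mul(-3, Add(Rational(-1, 17), 54)) = Mul(-3, Rational(917, 17)) = Rational(-2751, 17) ≈ -161.82)
Mul(j, -16) = Mul(Rational(-2751, 17), -16) = Rational(44016, 17)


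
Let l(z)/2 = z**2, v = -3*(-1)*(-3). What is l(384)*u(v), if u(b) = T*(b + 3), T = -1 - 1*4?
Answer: 8847360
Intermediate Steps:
v = -9 (v = 3*(-3) = -9)
T = -5 (T = -1 - 4 = -5)
u(b) = -15 - 5*b (u(b) = -5*(b + 3) = -5*(3 + b) = -15 - 5*b)
l(z) = 2*z**2
l(384)*u(v) = (2*384**2)*(-15 - 5*(-9)) = (2*147456)*(-15 + 45) = 294912*30 = 8847360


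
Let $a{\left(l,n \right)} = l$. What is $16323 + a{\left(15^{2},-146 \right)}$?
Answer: $16548$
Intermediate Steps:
$16323 + a{\left(15^{2},-146 \right)} = 16323 + 15^{2} = 16323 + 225 = 16548$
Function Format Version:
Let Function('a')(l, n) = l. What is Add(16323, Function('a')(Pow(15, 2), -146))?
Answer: 16548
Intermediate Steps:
Add(16323, Function('a')(Pow(15, 2), -146)) = Add(16323, Pow(15, 2)) = Add(16323, 225) = 16548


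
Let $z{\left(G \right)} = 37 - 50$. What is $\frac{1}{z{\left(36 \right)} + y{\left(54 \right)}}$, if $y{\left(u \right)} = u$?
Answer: $\frac{1}{41} \approx 0.02439$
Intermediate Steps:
$z{\left(G \right)} = -13$
$\frac{1}{z{\left(36 \right)} + y{\left(54 \right)}} = \frac{1}{-13 + 54} = \frac{1}{41}$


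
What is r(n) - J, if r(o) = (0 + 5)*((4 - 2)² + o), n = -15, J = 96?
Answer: -151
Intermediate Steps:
r(o) = 20 + 5*o (r(o) = 5*(2² + o) = 5*(4 + o) = 20 + 5*o)
r(n) - J = (20 + 5*(-15)) - 1*96 = (20 - 75) - 96 = -55 - 96 = -151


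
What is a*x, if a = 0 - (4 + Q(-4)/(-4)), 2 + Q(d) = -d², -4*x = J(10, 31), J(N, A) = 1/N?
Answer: 17/80 ≈ 0.21250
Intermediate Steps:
x = -1/40 (x = -¼/10 = -¼*⅒ = -1/40 ≈ -0.025000)
Q(d) = -2 - d²
a = -17/2 (a = 0 - (4 + (-2 - 1*(-4)²)/(-4)) = 0 - (4 + (-2 - 1*16)*(-¼)) = 0 - (4 + (-2 - 16)*(-¼)) = 0 - (4 - 18*(-¼)) = 0 - (4 + 9/2) = 0 - 1*17/2 = 0 - 17/2 = -17/2 ≈ -8.5000)
a*x = -17/2*(-1/40) = 17/80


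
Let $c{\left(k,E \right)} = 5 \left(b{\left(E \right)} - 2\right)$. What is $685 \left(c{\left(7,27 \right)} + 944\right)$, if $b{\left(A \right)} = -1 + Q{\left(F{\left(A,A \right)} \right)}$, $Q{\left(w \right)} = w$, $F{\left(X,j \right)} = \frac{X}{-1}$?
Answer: $543890$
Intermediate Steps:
$F{\left(X,j \right)} = - X$ ($F{\left(X,j \right)} = X \left(-1\right) = - X$)
$b{\left(A \right)} = -1 - A$
$c{\left(k,E \right)} = -15 - 5 E$ ($c{\left(k,E \right)} = 5 \left(\left(-1 - E\right) - 2\right) = 5 \left(-3 - E\right) = -15 - 5 E$)
$685 \left(c{\left(7,27 \right)} + 944\right) = 685 \left(\left(-15 - 135\right) + 944\right) = 685 \left(-150 + 944\right) = 685 \cdot 794 = 543890$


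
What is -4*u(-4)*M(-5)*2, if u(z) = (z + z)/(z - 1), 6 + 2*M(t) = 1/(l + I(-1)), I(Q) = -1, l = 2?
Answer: 32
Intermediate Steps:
M(t) = -5/2 (M(t) = -3 + 1/(2*(2 - 1)) = -3 + (½)/1 = -3 + (½)*1 = -3 + ½ = -5/2)
u(z) = 2*z/(-1 + z) (u(z) = (2*z)/(-1 + z) = 2*z/(-1 + z))
-4*u(-4)*M(-5)*2 = -4*(2*(-4)/(-1 - 4))*(-5/2)*2 = -4*(2*(-4)/(-5))*(-5/2)*2 = -4*(2*(-4)*(-⅕))*(-5/2)*2 = -4*(8/5)*(-5/2)*2 = -(-16)*2 = -4*(-8) = 32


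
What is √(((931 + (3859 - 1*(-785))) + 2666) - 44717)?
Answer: 2*I*√9119 ≈ 190.99*I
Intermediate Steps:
√(((931 + (3859 - 1*(-785))) + 2666) - 44717) = √(((931 + (3859 + 785)) + 2666) - 44717) = √(((931 + 4644) + 2666) - 44717) = √((5575 + 2666) - 44717) = √(8241 - 44717) = √(-36476) = 2*I*√9119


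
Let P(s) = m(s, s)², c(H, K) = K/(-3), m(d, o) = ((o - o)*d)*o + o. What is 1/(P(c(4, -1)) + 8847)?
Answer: 9/79624 ≈ 0.00011303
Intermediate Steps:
m(d, o) = o (m(d, o) = (0*d)*o + o = 0*o + o = 0 + o = o)
c(H, K) = -K/3 (c(H, K) = K*(-⅓) = -K/3)
P(s) = s²
1/(P(c(4, -1)) + 8847) = 1/((-⅓*(-1))² + 8847) = 1/((⅓)² + 8847) = 1/(⅑ + 8847) = 1/(79624/9) = 9/79624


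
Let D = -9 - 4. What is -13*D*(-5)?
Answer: -845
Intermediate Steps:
D = -13
-13*D*(-5) = -13*(-13)*(-5) = 169*(-5) = -845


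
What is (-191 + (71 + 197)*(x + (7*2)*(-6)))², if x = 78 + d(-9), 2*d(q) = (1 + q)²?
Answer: 45927729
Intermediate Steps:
d(q) = (1 + q)²/2
x = 110 (x = 78 + (1 - 9)²/2 = 78 + (½)*(-8)² = 78 + (½)*64 = 78 + 32 = 110)
(-191 + (71 + 197)*(x + (7*2)*(-6)))² = (-191 + (71 + 197)*(110 + (7*2)*(-6)))² = (-191 + 268*(110 + 14*(-6)))² = (-191 + 268*(110 - 84))² = (-191 + 268*26)² = (-191 + 6968)² = 6777² = 45927729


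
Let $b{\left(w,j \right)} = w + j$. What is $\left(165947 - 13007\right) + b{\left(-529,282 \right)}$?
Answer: $152693$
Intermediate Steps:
$b{\left(w,j \right)} = j + w$
$\left(165947 - 13007\right) + b{\left(-529,282 \right)} = \left(165947 - 13007\right) + \left(282 - 529\right) = 152940 - 247 = 152693$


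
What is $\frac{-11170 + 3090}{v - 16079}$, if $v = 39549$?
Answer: $- \frac{808}{2347} \approx -0.34427$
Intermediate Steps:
$\frac{-11170 + 3090}{v - 16079} = \frac{-11170 + 3090}{39549 - 16079} = - \frac{8080}{23470} = \left(-8080\right) \frac{1}{23470} = - \frac{808}{2347}$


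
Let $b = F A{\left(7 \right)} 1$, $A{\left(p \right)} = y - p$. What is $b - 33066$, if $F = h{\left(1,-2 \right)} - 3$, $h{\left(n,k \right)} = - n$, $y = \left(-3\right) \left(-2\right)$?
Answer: $-33062$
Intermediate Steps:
$y = 6$
$F = -4$ ($F = \left(-1\right) 1 - 3 = -1 - 3 = -4$)
$A{\left(p \right)} = 6 - p$
$b = 4$ ($b = - 4 \left(6 - 7\right) 1 = \left(-4\right) \left(-1\right) 1 = 4 \cdot 1 = 4$)
$b - 33066 = 4 - 33066 = -33062$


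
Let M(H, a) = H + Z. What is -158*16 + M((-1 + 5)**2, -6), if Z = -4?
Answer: -2516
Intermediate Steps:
M(H, a) = -4 + H (M(H, a) = H - 4 = -4 + H)
-158*16 + M((-1 + 5)**2, -6) = -158*16 + (-4 + (-1 + 5)**2) = -2528 + (-4 + 4**2) = -2528 + (-4 + 16) = -2528 + 12 = -2516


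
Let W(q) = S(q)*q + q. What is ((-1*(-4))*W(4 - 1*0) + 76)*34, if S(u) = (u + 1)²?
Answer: 16728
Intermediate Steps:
S(u) = (1 + u)²
W(q) = q + q*(1 + q)² (W(q) = (1 + q)²*q + q = q*(1 + q)² + q = q + q*(1 + q)²)
((-1*(-4))*W(4 - 1*0) + 76)*34 = ((-1*(-4))*((4 - 1*0)*(1 + (1 + (4 - 1*0))²)) + 76)*34 = (4*((4 + 0)*(1 + (1 + (4 + 0))²)) + 76)*34 = (4*(4*(1 + (1 + 4)²)) + 76)*34 = (4*(4*(1 + 5²)) + 76)*34 = (4*(4*(1 + 25)) + 76)*34 = (4*(4*26) + 76)*34 = (4*104 + 76)*34 = (416 + 76)*34 = 492*34 = 16728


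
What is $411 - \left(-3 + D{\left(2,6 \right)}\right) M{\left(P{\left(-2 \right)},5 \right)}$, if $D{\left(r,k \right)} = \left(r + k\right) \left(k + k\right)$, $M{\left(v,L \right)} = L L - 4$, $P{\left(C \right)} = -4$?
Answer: $-1542$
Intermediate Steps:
$M{\left(v,L \right)} = -4 + L^{2}$ ($M{\left(v,L \right)} = L^{2} - 4 = -4 + L^{2}$)
$D{\left(r,k \right)} = 2 k \left(k + r\right)$ ($D{\left(r,k \right)} = \left(k + r\right) 2 k = 2 k \left(k + r\right)$)
$411 - \left(-3 + D{\left(2,6 \right)}\right) M{\left(P{\left(-2 \right)},5 \right)} = 411 - \left(-3 + 2 \cdot 6 \left(6 + 2\right)\right) \left(-4 + 5^{2}\right) = 411 - \left(-3 + 2 \cdot 6 \cdot 8\right) \left(-4 + 25\right) = 411 - \left(-3 + 96\right) 21 = 411 - 93 \cdot 21 = 411 - 1953 = -1542$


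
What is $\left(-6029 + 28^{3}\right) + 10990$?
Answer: $26913$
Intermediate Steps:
$\left(-6029 + 28^{3}\right) + 10990 = \left(-6029 + 21952\right) + 10990 = 15923 + 10990 = 26913$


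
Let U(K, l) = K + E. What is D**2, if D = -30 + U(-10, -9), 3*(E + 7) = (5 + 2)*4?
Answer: 12769/9 ≈ 1418.8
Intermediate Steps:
E = 7/3 (E = -7 + ((5 + 2)*4)/3 = -7 + (7*4)/3 = -7 + (1/3)*28 = -7 + 28/3 = 7/3 ≈ 2.3333)
U(K, l) = 7/3 + K (U(K, l) = K + 7/3 = 7/3 + K)
D = -113/3 (D = -30 + (7/3 - 10) = -30 - 23/3 = -113/3 ≈ -37.667)
D**2 = (-113/3)**2 = 12769/9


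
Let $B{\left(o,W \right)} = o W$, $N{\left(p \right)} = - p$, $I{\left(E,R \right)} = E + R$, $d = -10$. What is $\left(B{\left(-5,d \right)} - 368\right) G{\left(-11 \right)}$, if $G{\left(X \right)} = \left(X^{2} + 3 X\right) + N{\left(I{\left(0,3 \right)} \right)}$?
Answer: $-27030$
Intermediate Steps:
$B{\left(o,W \right)} = W o$
$G{\left(X \right)} = -3 + X^{2} + 3 X$ ($G{\left(X \right)} = \left(X^{2} + 3 X\right) - \left(0 + 3\right) = \left(X^{2} + 3 X\right) - 3 = -3 + X^{2} + 3 X$)
$\left(B{\left(-5,d \right)} - 368\right) G{\left(-11 \right)} = \left(\left(-10\right) \left(-5\right) - 368\right) \left(-3 + \left(-11\right)^{2} + 3 \left(-11\right)\right) = \left(50 - 368\right) \left(-3 + 121 - 33\right) = \left(-318\right) 85 = -27030$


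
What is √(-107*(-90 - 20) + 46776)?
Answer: √58546 ≈ 241.96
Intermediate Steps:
√(-107*(-90 - 20) + 46776) = √(-107*(-110) + 46776) = √(11770 + 46776) = √58546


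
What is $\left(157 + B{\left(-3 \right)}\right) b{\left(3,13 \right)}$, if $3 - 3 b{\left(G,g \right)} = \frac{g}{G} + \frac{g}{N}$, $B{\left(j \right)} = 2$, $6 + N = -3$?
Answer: $\frac{53}{9} \approx 5.8889$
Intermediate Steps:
$N = -9$ ($N = -6 - 3 = -9$)
$b{\left(G,g \right)} = 1 + \frac{g}{27} - \frac{g}{3 G}$ ($b{\left(G,g \right)} = 1 - \frac{\frac{g}{G} + \frac{g}{-9}}{3} = 1 - \frac{\frac{g}{G} + g \left(- \frac{1}{9}\right)}{3} = 1 - \frac{\frac{g}{G} - \frac{g}{9}}{3} = 1 - \frac{- \frac{g}{9} + \frac{g}{G}}{3} = 1 + \left(\frac{g}{27} - \frac{g}{3 G}\right) = 1 + \frac{g}{27} - \frac{g}{3 G}$)
$\left(157 + B{\left(-3 \right)}\right) b{\left(3,13 \right)} = \left(157 + 2\right) \left(1 + \frac{1}{27} \cdot 13 - \frac{13}{3 \cdot 3}\right) = 159 \left(1 + \frac{13}{27} - \frac{13}{3} \cdot \frac{1}{3}\right) = 159 \left(1 + \frac{13}{27} - \frac{13}{9}\right) = 159 \cdot \frac{1}{27} = \frac{53}{9}$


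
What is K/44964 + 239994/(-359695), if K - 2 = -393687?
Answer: -152397616291/16173325980 ≈ -9.4228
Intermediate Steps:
K = -393685 (K = 2 - 393687 = -393685)
K/44964 + 239994/(-359695) = -393685/44964 + 239994/(-359695) = -393685*1/44964 + 239994*(-1/359695) = -393685/44964 - 239994/359695 = -152397616291/16173325980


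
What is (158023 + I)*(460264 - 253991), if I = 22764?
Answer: 37291476851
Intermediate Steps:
(158023 + I)*(460264 - 253991) = (158023 + 22764)*(460264 - 253991) = 180787*206273 = 37291476851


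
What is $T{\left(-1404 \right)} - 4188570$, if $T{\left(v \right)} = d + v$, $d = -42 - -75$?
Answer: $-4189941$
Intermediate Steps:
$d = 33$ ($d = -42 + 75 = 33$)
$T{\left(v \right)} = 33 + v$
$T{\left(-1404 \right)} - 4188570 = \left(33 - 1404\right) - 4188570 = -1371 - 4188570 = -4189941$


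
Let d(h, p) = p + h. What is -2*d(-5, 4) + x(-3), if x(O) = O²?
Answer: 11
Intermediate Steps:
d(h, p) = h + p
-2*d(-5, 4) + x(-3) = -2*(-5 + 4) + (-3)² = -2*(-1) + 9 = 2 + 9 = 11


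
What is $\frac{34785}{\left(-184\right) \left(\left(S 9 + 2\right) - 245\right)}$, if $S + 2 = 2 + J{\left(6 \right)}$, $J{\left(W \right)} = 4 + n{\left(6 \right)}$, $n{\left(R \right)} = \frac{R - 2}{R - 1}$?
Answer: $\frac{19325}{20424} \approx 0.94619$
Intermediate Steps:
$n{\left(R \right)} = \frac{-2 + R}{-1 + R}$
$J{\left(W \right)} = \frac{24}{5}$ ($J{\left(W \right)} = 4 + \frac{-2 + 6}{-1 + 6} = 4 + \frac{1}{5} \cdot 4 = 4 + \frac{4}{5} = \frac{24}{5}$)
$S = \frac{24}{5}$ ($S = -2 + \left(2 + \frac{24}{5}\right) = -2 + \frac{34}{5} = \frac{24}{5} \approx 4.8$)
$\frac{34785}{\left(-184\right) \left(\left(S 9 + 2\right) - 245\right)} = \frac{34785}{\left(-184\right) \left(\left(\frac{24}{5} \cdot 9 + 2\right) - 245\right)} = \frac{34785}{\left(-184\right) \left(\left(\frac{216}{5} + 2\right) - 245\right)} = \frac{34785}{\left(-184\right) \left(\frac{226}{5} - 245\right)} = \frac{34785}{\left(-184\right) \left(- \frac{999}{5}\right)} = \frac{34785}{\frac{183816}{5}} = 34785 \cdot \frac{5}{183816} = \frac{19325}{20424}$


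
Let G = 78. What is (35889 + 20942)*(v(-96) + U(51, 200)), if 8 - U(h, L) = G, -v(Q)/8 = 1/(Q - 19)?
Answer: -457034902/115 ≈ -3.9742e+6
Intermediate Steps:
v(Q) = -8/(-19 + Q) (v(Q) = -8/(Q - 19) = -8/(-19 + Q))
U(h, L) = -70 (U(h, L) = 8 - 1*78 = 8 - 78 = -70)
(35889 + 20942)*(v(-96) + U(51, 200)) = (35889 + 20942)*(-8/(-19 - 96) - 70) = 56831*(-8/(-115) - 70) = 56831*(-8*(-1/115) - 70) = 56831*(8/115 - 70) = 56831*(-8042/115) = -457034902/115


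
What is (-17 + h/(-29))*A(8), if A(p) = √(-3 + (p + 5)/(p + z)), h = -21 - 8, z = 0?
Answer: -4*I*√22 ≈ -18.762*I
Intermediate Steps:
h = -29
A(p) = √(-3 + (5 + p)/p) (A(p) = √(-3 + (p + 5)/(p + 0)) = √(-3 + (5 + p)/p))
(-17 + h/(-29))*A(8) = (-17 - 29/(-29))*√(-2 + 5/8) = (-17 - 29*(-1/29))*√(-2 + 5*(⅛)) = (-17 + 1)*√(-2 + 5/8) = -4*I*√22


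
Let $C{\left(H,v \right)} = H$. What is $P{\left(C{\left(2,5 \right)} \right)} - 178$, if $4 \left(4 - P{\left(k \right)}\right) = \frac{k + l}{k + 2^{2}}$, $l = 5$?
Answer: $- \frac{4183}{24} \approx -174.29$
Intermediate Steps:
$P{\left(k \right)} = 4 - \frac{5 + k}{4 \left(4 + k\right)}$ ($P{\left(k \right)} = 4 - \frac{\left(k + 5\right) \frac{1}{k + 2^{2}}}{4} = 4 - \frac{\left(5 + k\right) \frac{1}{k + 4}}{4} = 4 - \frac{\left(5 + k\right) \frac{1}{4 + k}}{4} = 4 - \frac{\frac{1}{4 + k} \left(5 + k\right)}{4} = 4 - \frac{5 + k}{4 \left(4 + k\right)}$)
$P{\left(C{\left(2,5 \right)} \right)} - 178 = \frac{59 + 15 \cdot 2}{4 \left(4 + 2\right)} - 178 = \frac{59 + 30}{4 \cdot 6} - 178 = \frac{1}{4} \cdot \frac{1}{6} \cdot 89 - 178 = \frac{89}{24} - 178 = - \frac{4183}{24}$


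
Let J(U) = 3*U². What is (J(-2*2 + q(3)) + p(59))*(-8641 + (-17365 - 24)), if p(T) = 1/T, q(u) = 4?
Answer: -26030/59 ≈ -441.19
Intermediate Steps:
(J(-2*2 + q(3)) + p(59))*(-8641 + (-17365 - 24)) = (3*(-2*2 + 4)² + 1/59)*(-8641 + (-17365 - 24)) = (3*(-4 + 4)² + 1/59)*(-8641 - 17389) = (3*0² + 1/59)*(-26030) = (3*0 + 1/59)*(-26030) = (0 + 1/59)*(-26030) = (1/59)*(-26030) = -26030/59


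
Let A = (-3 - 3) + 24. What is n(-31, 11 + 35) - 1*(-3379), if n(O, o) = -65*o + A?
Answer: 407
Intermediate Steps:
A = 18 (A = -6 + 24 = 18)
n(O, o) = 18 - 65*o (n(O, o) = -65*o + 18 = 18 - 65*o)
n(-31, 11 + 35) - 1*(-3379) = (18 - 65*(11 + 35)) - 1*(-3379) = (18 - 65*46) + 3379 = (18 - 2990) + 3379 = -2972 + 3379 = 407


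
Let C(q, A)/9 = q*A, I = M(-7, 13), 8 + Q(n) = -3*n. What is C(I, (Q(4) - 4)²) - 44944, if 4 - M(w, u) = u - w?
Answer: -127888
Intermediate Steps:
Q(n) = -8 - 3*n
M(w, u) = 4 + w - u (M(w, u) = 4 - (u - w) = 4 + (w - u) = 4 + w - u)
I = -16 (I = 4 - 7 - 1*13 = 4 - 7 - 13 = -16)
C(q, A) = 9*A*q (C(q, A) = 9*(q*A) = 9*(A*q) = 9*A*q)
C(I, (Q(4) - 4)²) - 44944 = 9*((-8 - 3*4) - 4)²*(-16) - 44944 = 9*((-8 - 12) - 4)²*(-16) - 44944 = 9*(-20 - 4)²*(-16) - 44944 = 9*(-24)²*(-16) - 44944 = 9*576*(-16) - 44944 = -82944 - 44944 = -127888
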